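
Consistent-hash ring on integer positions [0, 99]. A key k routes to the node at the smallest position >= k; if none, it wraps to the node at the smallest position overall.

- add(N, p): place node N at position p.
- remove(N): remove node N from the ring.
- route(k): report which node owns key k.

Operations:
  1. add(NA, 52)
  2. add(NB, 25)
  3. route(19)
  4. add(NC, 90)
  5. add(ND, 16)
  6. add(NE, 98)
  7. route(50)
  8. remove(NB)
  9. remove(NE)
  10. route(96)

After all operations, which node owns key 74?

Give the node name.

Answer: NC

Derivation:
Op 1: add NA@52 -> ring=[52:NA]
Op 2: add NB@25 -> ring=[25:NB,52:NA]
Op 3: route key 19: smallest pos >= 19 is 25 -> NB
Op 4: add NC@90 -> ring=[25:NB,52:NA,90:NC]
Op 5: add ND@16 -> ring=[16:ND,25:NB,52:NA,90:NC]
Op 6: add NE@98 -> ring=[16:ND,25:NB,52:NA,90:NC,98:NE]
Op 7: route key 50: smallest pos >= 50 is 52 -> NA
Op 8: remove NB -> ring=[16:ND,52:NA,90:NC,98:NE]
Op 9: remove NE -> ring=[16:ND,52:NA,90:NC]
Op 10: route key 96: none >= 96, wrap to smallest pos 16 -> ND
Final route key 74: smallest pos >= 74 is 90 -> NC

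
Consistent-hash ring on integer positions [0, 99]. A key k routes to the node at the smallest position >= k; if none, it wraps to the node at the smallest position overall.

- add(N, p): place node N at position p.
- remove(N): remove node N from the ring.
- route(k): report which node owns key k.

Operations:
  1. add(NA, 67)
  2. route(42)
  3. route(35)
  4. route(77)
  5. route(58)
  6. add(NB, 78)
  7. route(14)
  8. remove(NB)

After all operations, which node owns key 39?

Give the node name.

Answer: NA

Derivation:
Op 1: add NA@67 -> ring=[67:NA]
Op 2: route key 42: smallest pos >= 42 is 67 -> NA
Op 3: route key 35: smallest pos >= 35 is 67 -> NA
Op 4: route key 77: none >= 77, wrap to smallest pos 67 -> NA
Op 5: route key 58: smallest pos >= 58 is 67 -> NA
Op 6: add NB@78 -> ring=[67:NA,78:NB]
Op 7: route key 14: smallest pos >= 14 is 67 -> NA
Op 8: remove NB -> ring=[67:NA]
Final route key 39: smallest pos >= 39 is 67 -> NA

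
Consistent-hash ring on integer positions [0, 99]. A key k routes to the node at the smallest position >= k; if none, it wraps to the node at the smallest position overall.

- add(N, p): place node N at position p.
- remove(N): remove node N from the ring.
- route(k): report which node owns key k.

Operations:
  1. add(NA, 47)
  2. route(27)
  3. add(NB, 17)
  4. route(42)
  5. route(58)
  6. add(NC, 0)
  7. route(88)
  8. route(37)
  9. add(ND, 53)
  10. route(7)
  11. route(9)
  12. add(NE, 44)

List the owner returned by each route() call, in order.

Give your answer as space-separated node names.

Op 1: add NA@47 -> ring=[47:NA]
Op 2: route key 27: smallest pos >= 27 is 47 -> NA
Op 3: add NB@17 -> ring=[17:NB,47:NA]
Op 4: route key 42: smallest pos >= 42 is 47 -> NA
Op 5: route key 58: none >= 58, wrap to smallest pos 17 -> NB
Op 6: add NC@0 -> ring=[0:NC,17:NB,47:NA]
Op 7: route key 88: none >= 88, wrap to smallest pos 0 -> NC
Op 8: route key 37: smallest pos >= 37 is 47 -> NA
Op 9: add ND@53 -> ring=[0:NC,17:NB,47:NA,53:ND]
Op 10: route key 7: smallest pos >= 7 is 17 -> NB
Op 11: route key 9: smallest pos >= 9 is 17 -> NB
Op 12: add NE@44 -> ring=[0:NC,17:NB,44:NE,47:NA,53:ND]

Answer: NA NA NB NC NA NB NB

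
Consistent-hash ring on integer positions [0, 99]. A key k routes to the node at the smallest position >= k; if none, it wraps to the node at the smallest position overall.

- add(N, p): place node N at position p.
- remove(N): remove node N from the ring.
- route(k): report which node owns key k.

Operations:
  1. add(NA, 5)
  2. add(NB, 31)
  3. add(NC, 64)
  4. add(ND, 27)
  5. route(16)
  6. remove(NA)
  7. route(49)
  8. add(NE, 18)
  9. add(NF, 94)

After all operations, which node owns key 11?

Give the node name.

Op 1: add NA@5 -> ring=[5:NA]
Op 2: add NB@31 -> ring=[5:NA,31:NB]
Op 3: add NC@64 -> ring=[5:NA,31:NB,64:NC]
Op 4: add ND@27 -> ring=[5:NA,27:ND,31:NB,64:NC]
Op 5: route key 16: smallest pos >= 16 is 27 -> ND
Op 6: remove NA -> ring=[27:ND,31:NB,64:NC]
Op 7: route key 49: smallest pos >= 49 is 64 -> NC
Op 8: add NE@18 -> ring=[18:NE,27:ND,31:NB,64:NC]
Op 9: add NF@94 -> ring=[18:NE,27:ND,31:NB,64:NC,94:NF]
Final route key 11: smallest pos >= 11 is 18 -> NE

Answer: NE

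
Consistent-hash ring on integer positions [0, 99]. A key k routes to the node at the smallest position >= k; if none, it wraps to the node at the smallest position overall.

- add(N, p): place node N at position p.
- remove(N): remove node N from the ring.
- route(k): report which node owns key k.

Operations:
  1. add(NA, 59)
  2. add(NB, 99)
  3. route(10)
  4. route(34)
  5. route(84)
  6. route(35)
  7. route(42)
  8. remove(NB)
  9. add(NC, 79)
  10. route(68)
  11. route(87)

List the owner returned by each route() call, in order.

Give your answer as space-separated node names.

Answer: NA NA NB NA NA NC NA

Derivation:
Op 1: add NA@59 -> ring=[59:NA]
Op 2: add NB@99 -> ring=[59:NA,99:NB]
Op 3: route key 10: smallest pos >= 10 is 59 -> NA
Op 4: route key 34: smallest pos >= 34 is 59 -> NA
Op 5: route key 84: smallest pos >= 84 is 99 -> NB
Op 6: route key 35: smallest pos >= 35 is 59 -> NA
Op 7: route key 42: smallest pos >= 42 is 59 -> NA
Op 8: remove NB -> ring=[59:NA]
Op 9: add NC@79 -> ring=[59:NA,79:NC]
Op 10: route key 68: smallest pos >= 68 is 79 -> NC
Op 11: route key 87: none >= 87, wrap to smallest pos 59 -> NA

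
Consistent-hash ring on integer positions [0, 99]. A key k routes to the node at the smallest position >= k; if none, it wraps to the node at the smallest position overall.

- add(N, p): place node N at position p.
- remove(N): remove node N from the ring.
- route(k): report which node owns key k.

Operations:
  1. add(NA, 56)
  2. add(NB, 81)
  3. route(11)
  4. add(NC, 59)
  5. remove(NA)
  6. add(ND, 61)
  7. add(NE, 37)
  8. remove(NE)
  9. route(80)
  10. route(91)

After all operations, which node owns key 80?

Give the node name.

Answer: NB

Derivation:
Op 1: add NA@56 -> ring=[56:NA]
Op 2: add NB@81 -> ring=[56:NA,81:NB]
Op 3: route key 11: smallest pos >= 11 is 56 -> NA
Op 4: add NC@59 -> ring=[56:NA,59:NC,81:NB]
Op 5: remove NA -> ring=[59:NC,81:NB]
Op 6: add ND@61 -> ring=[59:NC,61:ND,81:NB]
Op 7: add NE@37 -> ring=[37:NE,59:NC,61:ND,81:NB]
Op 8: remove NE -> ring=[59:NC,61:ND,81:NB]
Op 9: route key 80: smallest pos >= 80 is 81 -> NB
Op 10: route key 91: none >= 91, wrap to smallest pos 59 -> NC
Final route key 80: smallest pos >= 80 is 81 -> NB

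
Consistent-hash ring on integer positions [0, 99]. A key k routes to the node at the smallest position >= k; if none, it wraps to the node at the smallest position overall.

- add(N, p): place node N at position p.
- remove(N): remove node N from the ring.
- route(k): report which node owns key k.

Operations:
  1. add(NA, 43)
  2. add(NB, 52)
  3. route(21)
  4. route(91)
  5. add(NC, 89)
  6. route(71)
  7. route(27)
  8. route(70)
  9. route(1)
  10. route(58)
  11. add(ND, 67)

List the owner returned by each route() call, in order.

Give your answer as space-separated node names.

Op 1: add NA@43 -> ring=[43:NA]
Op 2: add NB@52 -> ring=[43:NA,52:NB]
Op 3: route key 21: smallest pos >= 21 is 43 -> NA
Op 4: route key 91: none >= 91, wrap to smallest pos 43 -> NA
Op 5: add NC@89 -> ring=[43:NA,52:NB,89:NC]
Op 6: route key 71: smallest pos >= 71 is 89 -> NC
Op 7: route key 27: smallest pos >= 27 is 43 -> NA
Op 8: route key 70: smallest pos >= 70 is 89 -> NC
Op 9: route key 1: smallest pos >= 1 is 43 -> NA
Op 10: route key 58: smallest pos >= 58 is 89 -> NC
Op 11: add ND@67 -> ring=[43:NA,52:NB,67:ND,89:NC]

Answer: NA NA NC NA NC NA NC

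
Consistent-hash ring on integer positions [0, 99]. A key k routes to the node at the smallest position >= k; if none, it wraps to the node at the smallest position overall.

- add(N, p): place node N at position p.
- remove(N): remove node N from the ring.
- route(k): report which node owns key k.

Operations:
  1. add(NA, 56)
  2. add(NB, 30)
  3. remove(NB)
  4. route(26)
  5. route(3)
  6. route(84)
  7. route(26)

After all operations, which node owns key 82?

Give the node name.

Answer: NA

Derivation:
Op 1: add NA@56 -> ring=[56:NA]
Op 2: add NB@30 -> ring=[30:NB,56:NA]
Op 3: remove NB -> ring=[56:NA]
Op 4: route key 26: smallest pos >= 26 is 56 -> NA
Op 5: route key 3: smallest pos >= 3 is 56 -> NA
Op 6: route key 84: none >= 84, wrap to smallest pos 56 -> NA
Op 7: route key 26: smallest pos >= 26 is 56 -> NA
Final route key 82: none >= 82, wrap to smallest pos 56 -> NA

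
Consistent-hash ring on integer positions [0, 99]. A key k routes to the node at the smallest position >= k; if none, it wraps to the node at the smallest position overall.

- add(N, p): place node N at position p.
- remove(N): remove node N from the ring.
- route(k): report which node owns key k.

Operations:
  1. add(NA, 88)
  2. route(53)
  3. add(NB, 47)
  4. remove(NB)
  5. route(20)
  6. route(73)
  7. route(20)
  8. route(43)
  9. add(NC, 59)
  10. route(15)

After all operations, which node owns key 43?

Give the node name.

Op 1: add NA@88 -> ring=[88:NA]
Op 2: route key 53: smallest pos >= 53 is 88 -> NA
Op 3: add NB@47 -> ring=[47:NB,88:NA]
Op 4: remove NB -> ring=[88:NA]
Op 5: route key 20: smallest pos >= 20 is 88 -> NA
Op 6: route key 73: smallest pos >= 73 is 88 -> NA
Op 7: route key 20: smallest pos >= 20 is 88 -> NA
Op 8: route key 43: smallest pos >= 43 is 88 -> NA
Op 9: add NC@59 -> ring=[59:NC,88:NA]
Op 10: route key 15: smallest pos >= 15 is 59 -> NC
Final route key 43: smallest pos >= 43 is 59 -> NC

Answer: NC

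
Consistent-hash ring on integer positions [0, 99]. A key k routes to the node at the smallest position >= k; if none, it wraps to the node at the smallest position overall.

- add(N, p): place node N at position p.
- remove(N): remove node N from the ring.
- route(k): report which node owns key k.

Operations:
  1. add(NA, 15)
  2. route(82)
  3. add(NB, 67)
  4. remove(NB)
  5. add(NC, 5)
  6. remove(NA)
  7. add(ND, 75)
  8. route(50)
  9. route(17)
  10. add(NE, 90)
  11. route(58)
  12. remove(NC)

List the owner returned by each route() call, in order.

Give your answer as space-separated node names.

Op 1: add NA@15 -> ring=[15:NA]
Op 2: route key 82: none >= 82, wrap to smallest pos 15 -> NA
Op 3: add NB@67 -> ring=[15:NA,67:NB]
Op 4: remove NB -> ring=[15:NA]
Op 5: add NC@5 -> ring=[5:NC,15:NA]
Op 6: remove NA -> ring=[5:NC]
Op 7: add ND@75 -> ring=[5:NC,75:ND]
Op 8: route key 50: smallest pos >= 50 is 75 -> ND
Op 9: route key 17: smallest pos >= 17 is 75 -> ND
Op 10: add NE@90 -> ring=[5:NC,75:ND,90:NE]
Op 11: route key 58: smallest pos >= 58 is 75 -> ND
Op 12: remove NC -> ring=[75:ND,90:NE]

Answer: NA ND ND ND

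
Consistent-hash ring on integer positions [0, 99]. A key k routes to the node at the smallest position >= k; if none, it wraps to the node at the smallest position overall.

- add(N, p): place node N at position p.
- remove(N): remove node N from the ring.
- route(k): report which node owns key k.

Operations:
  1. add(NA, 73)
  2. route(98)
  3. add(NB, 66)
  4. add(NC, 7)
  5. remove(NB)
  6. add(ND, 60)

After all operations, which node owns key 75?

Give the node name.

Answer: NC

Derivation:
Op 1: add NA@73 -> ring=[73:NA]
Op 2: route key 98: none >= 98, wrap to smallest pos 73 -> NA
Op 3: add NB@66 -> ring=[66:NB,73:NA]
Op 4: add NC@7 -> ring=[7:NC,66:NB,73:NA]
Op 5: remove NB -> ring=[7:NC,73:NA]
Op 6: add ND@60 -> ring=[7:NC,60:ND,73:NA]
Final route key 75: none >= 75, wrap to smallest pos 7 -> NC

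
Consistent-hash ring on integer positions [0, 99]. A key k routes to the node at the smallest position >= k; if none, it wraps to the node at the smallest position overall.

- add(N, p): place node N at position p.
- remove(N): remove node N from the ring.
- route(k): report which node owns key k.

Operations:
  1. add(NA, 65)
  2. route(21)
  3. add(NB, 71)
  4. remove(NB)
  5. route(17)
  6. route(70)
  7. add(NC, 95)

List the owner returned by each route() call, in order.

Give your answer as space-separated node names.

Op 1: add NA@65 -> ring=[65:NA]
Op 2: route key 21: smallest pos >= 21 is 65 -> NA
Op 3: add NB@71 -> ring=[65:NA,71:NB]
Op 4: remove NB -> ring=[65:NA]
Op 5: route key 17: smallest pos >= 17 is 65 -> NA
Op 6: route key 70: none >= 70, wrap to smallest pos 65 -> NA
Op 7: add NC@95 -> ring=[65:NA,95:NC]

Answer: NA NA NA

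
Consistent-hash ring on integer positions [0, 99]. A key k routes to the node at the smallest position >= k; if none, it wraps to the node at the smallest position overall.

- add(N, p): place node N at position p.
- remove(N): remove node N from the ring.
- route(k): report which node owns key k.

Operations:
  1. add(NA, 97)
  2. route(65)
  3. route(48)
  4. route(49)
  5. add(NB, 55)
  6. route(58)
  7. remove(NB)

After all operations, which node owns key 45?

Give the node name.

Answer: NA

Derivation:
Op 1: add NA@97 -> ring=[97:NA]
Op 2: route key 65: smallest pos >= 65 is 97 -> NA
Op 3: route key 48: smallest pos >= 48 is 97 -> NA
Op 4: route key 49: smallest pos >= 49 is 97 -> NA
Op 5: add NB@55 -> ring=[55:NB,97:NA]
Op 6: route key 58: smallest pos >= 58 is 97 -> NA
Op 7: remove NB -> ring=[97:NA]
Final route key 45: smallest pos >= 45 is 97 -> NA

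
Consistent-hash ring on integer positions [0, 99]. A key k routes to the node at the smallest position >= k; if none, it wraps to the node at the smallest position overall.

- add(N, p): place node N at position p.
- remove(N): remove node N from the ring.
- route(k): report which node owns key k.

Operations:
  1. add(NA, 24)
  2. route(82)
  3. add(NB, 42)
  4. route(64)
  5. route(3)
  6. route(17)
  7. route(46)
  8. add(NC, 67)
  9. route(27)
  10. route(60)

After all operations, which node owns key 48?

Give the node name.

Op 1: add NA@24 -> ring=[24:NA]
Op 2: route key 82: none >= 82, wrap to smallest pos 24 -> NA
Op 3: add NB@42 -> ring=[24:NA,42:NB]
Op 4: route key 64: none >= 64, wrap to smallest pos 24 -> NA
Op 5: route key 3: smallest pos >= 3 is 24 -> NA
Op 6: route key 17: smallest pos >= 17 is 24 -> NA
Op 7: route key 46: none >= 46, wrap to smallest pos 24 -> NA
Op 8: add NC@67 -> ring=[24:NA,42:NB,67:NC]
Op 9: route key 27: smallest pos >= 27 is 42 -> NB
Op 10: route key 60: smallest pos >= 60 is 67 -> NC
Final route key 48: smallest pos >= 48 is 67 -> NC

Answer: NC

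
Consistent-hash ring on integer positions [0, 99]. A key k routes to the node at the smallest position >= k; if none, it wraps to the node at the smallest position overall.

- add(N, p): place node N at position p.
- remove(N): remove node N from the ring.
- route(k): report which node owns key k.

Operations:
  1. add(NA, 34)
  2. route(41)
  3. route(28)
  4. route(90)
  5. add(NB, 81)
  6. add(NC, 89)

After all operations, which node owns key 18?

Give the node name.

Op 1: add NA@34 -> ring=[34:NA]
Op 2: route key 41: none >= 41, wrap to smallest pos 34 -> NA
Op 3: route key 28: smallest pos >= 28 is 34 -> NA
Op 4: route key 90: none >= 90, wrap to smallest pos 34 -> NA
Op 5: add NB@81 -> ring=[34:NA,81:NB]
Op 6: add NC@89 -> ring=[34:NA,81:NB,89:NC]
Final route key 18: smallest pos >= 18 is 34 -> NA

Answer: NA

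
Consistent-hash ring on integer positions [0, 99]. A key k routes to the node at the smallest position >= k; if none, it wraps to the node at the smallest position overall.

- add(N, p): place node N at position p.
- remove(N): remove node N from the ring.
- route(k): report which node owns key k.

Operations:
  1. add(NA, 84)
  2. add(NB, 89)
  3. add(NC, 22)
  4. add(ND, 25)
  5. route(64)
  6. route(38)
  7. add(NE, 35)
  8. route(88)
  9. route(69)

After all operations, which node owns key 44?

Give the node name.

Op 1: add NA@84 -> ring=[84:NA]
Op 2: add NB@89 -> ring=[84:NA,89:NB]
Op 3: add NC@22 -> ring=[22:NC,84:NA,89:NB]
Op 4: add ND@25 -> ring=[22:NC,25:ND,84:NA,89:NB]
Op 5: route key 64: smallest pos >= 64 is 84 -> NA
Op 6: route key 38: smallest pos >= 38 is 84 -> NA
Op 7: add NE@35 -> ring=[22:NC,25:ND,35:NE,84:NA,89:NB]
Op 8: route key 88: smallest pos >= 88 is 89 -> NB
Op 9: route key 69: smallest pos >= 69 is 84 -> NA
Final route key 44: smallest pos >= 44 is 84 -> NA

Answer: NA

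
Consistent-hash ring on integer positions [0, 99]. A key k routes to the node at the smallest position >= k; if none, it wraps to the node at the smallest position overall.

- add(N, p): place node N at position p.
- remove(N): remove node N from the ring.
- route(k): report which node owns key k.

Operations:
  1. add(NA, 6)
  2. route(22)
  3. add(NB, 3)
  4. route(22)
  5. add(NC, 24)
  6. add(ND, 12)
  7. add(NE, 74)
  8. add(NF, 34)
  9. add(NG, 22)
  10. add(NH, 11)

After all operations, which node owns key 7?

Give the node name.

Op 1: add NA@6 -> ring=[6:NA]
Op 2: route key 22: none >= 22, wrap to smallest pos 6 -> NA
Op 3: add NB@3 -> ring=[3:NB,6:NA]
Op 4: route key 22: none >= 22, wrap to smallest pos 3 -> NB
Op 5: add NC@24 -> ring=[3:NB,6:NA,24:NC]
Op 6: add ND@12 -> ring=[3:NB,6:NA,12:ND,24:NC]
Op 7: add NE@74 -> ring=[3:NB,6:NA,12:ND,24:NC,74:NE]
Op 8: add NF@34 -> ring=[3:NB,6:NA,12:ND,24:NC,34:NF,74:NE]
Op 9: add NG@22 -> ring=[3:NB,6:NA,12:ND,22:NG,24:NC,34:NF,74:NE]
Op 10: add NH@11 -> ring=[3:NB,6:NA,11:NH,12:ND,22:NG,24:NC,34:NF,74:NE]
Final route key 7: smallest pos >= 7 is 11 -> NH

Answer: NH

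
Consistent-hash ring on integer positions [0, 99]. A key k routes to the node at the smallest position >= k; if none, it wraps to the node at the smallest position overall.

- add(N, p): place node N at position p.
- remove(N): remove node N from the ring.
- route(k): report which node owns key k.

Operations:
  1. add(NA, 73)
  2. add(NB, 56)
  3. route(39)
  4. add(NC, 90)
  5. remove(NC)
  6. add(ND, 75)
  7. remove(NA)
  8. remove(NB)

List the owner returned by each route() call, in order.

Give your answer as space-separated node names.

Answer: NB

Derivation:
Op 1: add NA@73 -> ring=[73:NA]
Op 2: add NB@56 -> ring=[56:NB,73:NA]
Op 3: route key 39: smallest pos >= 39 is 56 -> NB
Op 4: add NC@90 -> ring=[56:NB,73:NA,90:NC]
Op 5: remove NC -> ring=[56:NB,73:NA]
Op 6: add ND@75 -> ring=[56:NB,73:NA,75:ND]
Op 7: remove NA -> ring=[56:NB,75:ND]
Op 8: remove NB -> ring=[75:ND]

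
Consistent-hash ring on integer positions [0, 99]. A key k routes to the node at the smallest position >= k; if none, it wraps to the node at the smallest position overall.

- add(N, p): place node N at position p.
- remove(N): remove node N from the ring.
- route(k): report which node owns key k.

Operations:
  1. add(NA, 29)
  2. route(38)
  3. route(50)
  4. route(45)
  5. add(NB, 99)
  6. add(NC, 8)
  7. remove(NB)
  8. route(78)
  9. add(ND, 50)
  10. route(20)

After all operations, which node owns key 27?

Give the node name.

Answer: NA

Derivation:
Op 1: add NA@29 -> ring=[29:NA]
Op 2: route key 38: none >= 38, wrap to smallest pos 29 -> NA
Op 3: route key 50: none >= 50, wrap to smallest pos 29 -> NA
Op 4: route key 45: none >= 45, wrap to smallest pos 29 -> NA
Op 5: add NB@99 -> ring=[29:NA,99:NB]
Op 6: add NC@8 -> ring=[8:NC,29:NA,99:NB]
Op 7: remove NB -> ring=[8:NC,29:NA]
Op 8: route key 78: none >= 78, wrap to smallest pos 8 -> NC
Op 9: add ND@50 -> ring=[8:NC,29:NA,50:ND]
Op 10: route key 20: smallest pos >= 20 is 29 -> NA
Final route key 27: smallest pos >= 27 is 29 -> NA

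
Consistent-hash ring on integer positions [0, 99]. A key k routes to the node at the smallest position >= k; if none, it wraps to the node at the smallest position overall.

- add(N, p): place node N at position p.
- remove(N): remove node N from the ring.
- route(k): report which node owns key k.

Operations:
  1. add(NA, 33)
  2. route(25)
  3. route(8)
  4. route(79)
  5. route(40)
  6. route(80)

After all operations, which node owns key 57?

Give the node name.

Op 1: add NA@33 -> ring=[33:NA]
Op 2: route key 25: smallest pos >= 25 is 33 -> NA
Op 3: route key 8: smallest pos >= 8 is 33 -> NA
Op 4: route key 79: none >= 79, wrap to smallest pos 33 -> NA
Op 5: route key 40: none >= 40, wrap to smallest pos 33 -> NA
Op 6: route key 80: none >= 80, wrap to smallest pos 33 -> NA
Final route key 57: none >= 57, wrap to smallest pos 33 -> NA

Answer: NA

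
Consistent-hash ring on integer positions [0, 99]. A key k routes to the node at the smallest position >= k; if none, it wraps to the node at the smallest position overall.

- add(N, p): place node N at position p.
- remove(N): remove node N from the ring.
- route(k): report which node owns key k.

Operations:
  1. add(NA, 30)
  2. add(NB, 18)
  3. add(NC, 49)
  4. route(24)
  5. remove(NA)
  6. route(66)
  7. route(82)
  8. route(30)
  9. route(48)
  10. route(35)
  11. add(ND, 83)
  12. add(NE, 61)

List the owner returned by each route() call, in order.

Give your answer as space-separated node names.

Op 1: add NA@30 -> ring=[30:NA]
Op 2: add NB@18 -> ring=[18:NB,30:NA]
Op 3: add NC@49 -> ring=[18:NB,30:NA,49:NC]
Op 4: route key 24: smallest pos >= 24 is 30 -> NA
Op 5: remove NA -> ring=[18:NB,49:NC]
Op 6: route key 66: none >= 66, wrap to smallest pos 18 -> NB
Op 7: route key 82: none >= 82, wrap to smallest pos 18 -> NB
Op 8: route key 30: smallest pos >= 30 is 49 -> NC
Op 9: route key 48: smallest pos >= 48 is 49 -> NC
Op 10: route key 35: smallest pos >= 35 is 49 -> NC
Op 11: add ND@83 -> ring=[18:NB,49:NC,83:ND]
Op 12: add NE@61 -> ring=[18:NB,49:NC,61:NE,83:ND]

Answer: NA NB NB NC NC NC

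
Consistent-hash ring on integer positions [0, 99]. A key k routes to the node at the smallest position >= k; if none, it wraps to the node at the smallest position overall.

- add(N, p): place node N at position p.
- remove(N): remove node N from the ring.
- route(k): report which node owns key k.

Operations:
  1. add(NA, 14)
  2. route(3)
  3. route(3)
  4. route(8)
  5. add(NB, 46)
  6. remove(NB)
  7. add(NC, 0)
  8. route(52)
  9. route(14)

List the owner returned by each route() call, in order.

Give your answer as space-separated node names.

Op 1: add NA@14 -> ring=[14:NA]
Op 2: route key 3: smallest pos >= 3 is 14 -> NA
Op 3: route key 3: smallest pos >= 3 is 14 -> NA
Op 4: route key 8: smallest pos >= 8 is 14 -> NA
Op 5: add NB@46 -> ring=[14:NA,46:NB]
Op 6: remove NB -> ring=[14:NA]
Op 7: add NC@0 -> ring=[0:NC,14:NA]
Op 8: route key 52: none >= 52, wrap to smallest pos 0 -> NC
Op 9: route key 14: smallest pos >= 14 is 14 -> NA

Answer: NA NA NA NC NA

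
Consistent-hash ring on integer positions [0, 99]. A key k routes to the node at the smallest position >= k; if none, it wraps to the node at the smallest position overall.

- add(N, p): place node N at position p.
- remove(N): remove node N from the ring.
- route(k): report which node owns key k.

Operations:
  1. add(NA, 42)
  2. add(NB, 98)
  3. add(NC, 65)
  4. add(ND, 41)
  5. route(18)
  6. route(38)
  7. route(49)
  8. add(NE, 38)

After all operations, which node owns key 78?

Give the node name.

Op 1: add NA@42 -> ring=[42:NA]
Op 2: add NB@98 -> ring=[42:NA,98:NB]
Op 3: add NC@65 -> ring=[42:NA,65:NC,98:NB]
Op 4: add ND@41 -> ring=[41:ND,42:NA,65:NC,98:NB]
Op 5: route key 18: smallest pos >= 18 is 41 -> ND
Op 6: route key 38: smallest pos >= 38 is 41 -> ND
Op 7: route key 49: smallest pos >= 49 is 65 -> NC
Op 8: add NE@38 -> ring=[38:NE,41:ND,42:NA,65:NC,98:NB]
Final route key 78: smallest pos >= 78 is 98 -> NB

Answer: NB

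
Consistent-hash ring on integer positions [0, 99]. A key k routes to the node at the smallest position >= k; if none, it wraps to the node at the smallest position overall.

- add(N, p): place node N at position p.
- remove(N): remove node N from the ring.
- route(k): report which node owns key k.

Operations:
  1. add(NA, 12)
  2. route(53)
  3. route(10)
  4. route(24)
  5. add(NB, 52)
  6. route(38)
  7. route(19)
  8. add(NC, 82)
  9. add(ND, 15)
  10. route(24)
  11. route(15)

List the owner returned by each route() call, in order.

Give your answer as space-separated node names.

Op 1: add NA@12 -> ring=[12:NA]
Op 2: route key 53: none >= 53, wrap to smallest pos 12 -> NA
Op 3: route key 10: smallest pos >= 10 is 12 -> NA
Op 4: route key 24: none >= 24, wrap to smallest pos 12 -> NA
Op 5: add NB@52 -> ring=[12:NA,52:NB]
Op 6: route key 38: smallest pos >= 38 is 52 -> NB
Op 7: route key 19: smallest pos >= 19 is 52 -> NB
Op 8: add NC@82 -> ring=[12:NA,52:NB,82:NC]
Op 9: add ND@15 -> ring=[12:NA,15:ND,52:NB,82:NC]
Op 10: route key 24: smallest pos >= 24 is 52 -> NB
Op 11: route key 15: smallest pos >= 15 is 15 -> ND

Answer: NA NA NA NB NB NB ND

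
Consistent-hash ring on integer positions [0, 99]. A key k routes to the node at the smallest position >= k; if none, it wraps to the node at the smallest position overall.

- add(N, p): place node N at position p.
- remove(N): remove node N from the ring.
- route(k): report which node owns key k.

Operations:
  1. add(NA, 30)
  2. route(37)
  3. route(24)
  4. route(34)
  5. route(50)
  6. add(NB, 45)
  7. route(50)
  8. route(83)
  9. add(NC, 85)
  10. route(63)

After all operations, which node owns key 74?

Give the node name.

Answer: NC

Derivation:
Op 1: add NA@30 -> ring=[30:NA]
Op 2: route key 37: none >= 37, wrap to smallest pos 30 -> NA
Op 3: route key 24: smallest pos >= 24 is 30 -> NA
Op 4: route key 34: none >= 34, wrap to smallest pos 30 -> NA
Op 5: route key 50: none >= 50, wrap to smallest pos 30 -> NA
Op 6: add NB@45 -> ring=[30:NA,45:NB]
Op 7: route key 50: none >= 50, wrap to smallest pos 30 -> NA
Op 8: route key 83: none >= 83, wrap to smallest pos 30 -> NA
Op 9: add NC@85 -> ring=[30:NA,45:NB,85:NC]
Op 10: route key 63: smallest pos >= 63 is 85 -> NC
Final route key 74: smallest pos >= 74 is 85 -> NC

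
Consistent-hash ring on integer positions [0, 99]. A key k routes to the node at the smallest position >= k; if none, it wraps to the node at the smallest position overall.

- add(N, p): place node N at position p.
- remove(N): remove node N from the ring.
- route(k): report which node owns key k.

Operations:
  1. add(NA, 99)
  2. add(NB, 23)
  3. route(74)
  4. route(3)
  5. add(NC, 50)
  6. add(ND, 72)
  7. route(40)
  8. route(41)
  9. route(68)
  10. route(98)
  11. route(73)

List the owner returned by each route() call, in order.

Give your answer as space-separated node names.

Answer: NA NB NC NC ND NA NA

Derivation:
Op 1: add NA@99 -> ring=[99:NA]
Op 2: add NB@23 -> ring=[23:NB,99:NA]
Op 3: route key 74: smallest pos >= 74 is 99 -> NA
Op 4: route key 3: smallest pos >= 3 is 23 -> NB
Op 5: add NC@50 -> ring=[23:NB,50:NC,99:NA]
Op 6: add ND@72 -> ring=[23:NB,50:NC,72:ND,99:NA]
Op 7: route key 40: smallest pos >= 40 is 50 -> NC
Op 8: route key 41: smallest pos >= 41 is 50 -> NC
Op 9: route key 68: smallest pos >= 68 is 72 -> ND
Op 10: route key 98: smallest pos >= 98 is 99 -> NA
Op 11: route key 73: smallest pos >= 73 is 99 -> NA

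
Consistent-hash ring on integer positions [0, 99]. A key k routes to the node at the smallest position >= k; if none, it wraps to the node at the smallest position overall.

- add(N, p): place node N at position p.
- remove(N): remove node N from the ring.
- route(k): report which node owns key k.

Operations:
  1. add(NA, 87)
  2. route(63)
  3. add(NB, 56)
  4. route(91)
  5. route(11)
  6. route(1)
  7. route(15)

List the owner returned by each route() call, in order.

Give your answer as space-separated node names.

Op 1: add NA@87 -> ring=[87:NA]
Op 2: route key 63: smallest pos >= 63 is 87 -> NA
Op 3: add NB@56 -> ring=[56:NB,87:NA]
Op 4: route key 91: none >= 91, wrap to smallest pos 56 -> NB
Op 5: route key 11: smallest pos >= 11 is 56 -> NB
Op 6: route key 1: smallest pos >= 1 is 56 -> NB
Op 7: route key 15: smallest pos >= 15 is 56 -> NB

Answer: NA NB NB NB NB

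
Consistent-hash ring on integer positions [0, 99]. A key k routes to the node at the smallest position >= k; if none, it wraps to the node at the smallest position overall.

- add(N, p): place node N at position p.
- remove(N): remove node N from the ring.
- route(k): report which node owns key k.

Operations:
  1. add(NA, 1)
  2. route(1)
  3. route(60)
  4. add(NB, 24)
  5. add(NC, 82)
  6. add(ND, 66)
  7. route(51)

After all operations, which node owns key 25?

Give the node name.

Op 1: add NA@1 -> ring=[1:NA]
Op 2: route key 1: smallest pos >= 1 is 1 -> NA
Op 3: route key 60: none >= 60, wrap to smallest pos 1 -> NA
Op 4: add NB@24 -> ring=[1:NA,24:NB]
Op 5: add NC@82 -> ring=[1:NA,24:NB,82:NC]
Op 6: add ND@66 -> ring=[1:NA,24:NB,66:ND,82:NC]
Op 7: route key 51: smallest pos >= 51 is 66 -> ND
Final route key 25: smallest pos >= 25 is 66 -> ND

Answer: ND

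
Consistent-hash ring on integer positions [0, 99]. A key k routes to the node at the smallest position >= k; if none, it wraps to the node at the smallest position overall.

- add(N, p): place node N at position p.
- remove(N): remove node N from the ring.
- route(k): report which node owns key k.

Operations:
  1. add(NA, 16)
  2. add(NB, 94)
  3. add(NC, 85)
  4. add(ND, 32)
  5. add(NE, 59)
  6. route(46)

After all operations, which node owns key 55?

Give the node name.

Op 1: add NA@16 -> ring=[16:NA]
Op 2: add NB@94 -> ring=[16:NA,94:NB]
Op 3: add NC@85 -> ring=[16:NA,85:NC,94:NB]
Op 4: add ND@32 -> ring=[16:NA,32:ND,85:NC,94:NB]
Op 5: add NE@59 -> ring=[16:NA,32:ND,59:NE,85:NC,94:NB]
Op 6: route key 46: smallest pos >= 46 is 59 -> NE
Final route key 55: smallest pos >= 55 is 59 -> NE

Answer: NE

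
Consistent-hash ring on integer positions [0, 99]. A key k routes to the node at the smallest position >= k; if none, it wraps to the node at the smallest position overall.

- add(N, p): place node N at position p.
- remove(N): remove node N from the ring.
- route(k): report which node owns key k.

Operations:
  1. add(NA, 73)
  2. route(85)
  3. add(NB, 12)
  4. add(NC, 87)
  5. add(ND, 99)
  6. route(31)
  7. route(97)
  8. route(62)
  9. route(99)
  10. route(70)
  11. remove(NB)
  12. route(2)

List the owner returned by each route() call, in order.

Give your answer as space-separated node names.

Answer: NA NA ND NA ND NA NA

Derivation:
Op 1: add NA@73 -> ring=[73:NA]
Op 2: route key 85: none >= 85, wrap to smallest pos 73 -> NA
Op 3: add NB@12 -> ring=[12:NB,73:NA]
Op 4: add NC@87 -> ring=[12:NB,73:NA,87:NC]
Op 5: add ND@99 -> ring=[12:NB,73:NA,87:NC,99:ND]
Op 6: route key 31: smallest pos >= 31 is 73 -> NA
Op 7: route key 97: smallest pos >= 97 is 99 -> ND
Op 8: route key 62: smallest pos >= 62 is 73 -> NA
Op 9: route key 99: smallest pos >= 99 is 99 -> ND
Op 10: route key 70: smallest pos >= 70 is 73 -> NA
Op 11: remove NB -> ring=[73:NA,87:NC,99:ND]
Op 12: route key 2: smallest pos >= 2 is 73 -> NA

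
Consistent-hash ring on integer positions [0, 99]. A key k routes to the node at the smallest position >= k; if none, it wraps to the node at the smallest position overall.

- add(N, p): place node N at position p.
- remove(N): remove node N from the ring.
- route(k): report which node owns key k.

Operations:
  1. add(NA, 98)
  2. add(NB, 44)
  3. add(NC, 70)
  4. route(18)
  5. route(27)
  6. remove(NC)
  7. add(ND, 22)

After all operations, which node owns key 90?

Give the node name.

Op 1: add NA@98 -> ring=[98:NA]
Op 2: add NB@44 -> ring=[44:NB,98:NA]
Op 3: add NC@70 -> ring=[44:NB,70:NC,98:NA]
Op 4: route key 18: smallest pos >= 18 is 44 -> NB
Op 5: route key 27: smallest pos >= 27 is 44 -> NB
Op 6: remove NC -> ring=[44:NB,98:NA]
Op 7: add ND@22 -> ring=[22:ND,44:NB,98:NA]
Final route key 90: smallest pos >= 90 is 98 -> NA

Answer: NA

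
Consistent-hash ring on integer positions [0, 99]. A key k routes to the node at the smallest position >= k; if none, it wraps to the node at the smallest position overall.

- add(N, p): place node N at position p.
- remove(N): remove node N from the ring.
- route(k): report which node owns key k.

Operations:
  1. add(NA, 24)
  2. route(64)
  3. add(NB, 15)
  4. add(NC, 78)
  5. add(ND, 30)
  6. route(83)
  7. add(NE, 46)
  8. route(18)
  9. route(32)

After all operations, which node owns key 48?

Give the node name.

Answer: NC

Derivation:
Op 1: add NA@24 -> ring=[24:NA]
Op 2: route key 64: none >= 64, wrap to smallest pos 24 -> NA
Op 3: add NB@15 -> ring=[15:NB,24:NA]
Op 4: add NC@78 -> ring=[15:NB,24:NA,78:NC]
Op 5: add ND@30 -> ring=[15:NB,24:NA,30:ND,78:NC]
Op 6: route key 83: none >= 83, wrap to smallest pos 15 -> NB
Op 7: add NE@46 -> ring=[15:NB,24:NA,30:ND,46:NE,78:NC]
Op 8: route key 18: smallest pos >= 18 is 24 -> NA
Op 9: route key 32: smallest pos >= 32 is 46 -> NE
Final route key 48: smallest pos >= 48 is 78 -> NC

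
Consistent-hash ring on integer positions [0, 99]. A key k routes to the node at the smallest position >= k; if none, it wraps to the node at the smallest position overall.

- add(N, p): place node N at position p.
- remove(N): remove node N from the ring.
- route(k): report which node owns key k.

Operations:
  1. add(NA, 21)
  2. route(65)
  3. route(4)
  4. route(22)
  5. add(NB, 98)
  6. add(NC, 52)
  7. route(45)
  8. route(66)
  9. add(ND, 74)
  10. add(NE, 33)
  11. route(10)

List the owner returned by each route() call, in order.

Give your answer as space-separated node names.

Op 1: add NA@21 -> ring=[21:NA]
Op 2: route key 65: none >= 65, wrap to smallest pos 21 -> NA
Op 3: route key 4: smallest pos >= 4 is 21 -> NA
Op 4: route key 22: none >= 22, wrap to smallest pos 21 -> NA
Op 5: add NB@98 -> ring=[21:NA,98:NB]
Op 6: add NC@52 -> ring=[21:NA,52:NC,98:NB]
Op 7: route key 45: smallest pos >= 45 is 52 -> NC
Op 8: route key 66: smallest pos >= 66 is 98 -> NB
Op 9: add ND@74 -> ring=[21:NA,52:NC,74:ND,98:NB]
Op 10: add NE@33 -> ring=[21:NA,33:NE,52:NC,74:ND,98:NB]
Op 11: route key 10: smallest pos >= 10 is 21 -> NA

Answer: NA NA NA NC NB NA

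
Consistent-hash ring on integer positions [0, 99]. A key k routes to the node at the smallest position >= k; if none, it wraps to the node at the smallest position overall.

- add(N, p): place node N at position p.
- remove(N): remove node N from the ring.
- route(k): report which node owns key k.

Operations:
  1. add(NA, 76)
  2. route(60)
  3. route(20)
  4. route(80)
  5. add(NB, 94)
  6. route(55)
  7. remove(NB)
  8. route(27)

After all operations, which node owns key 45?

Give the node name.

Answer: NA

Derivation:
Op 1: add NA@76 -> ring=[76:NA]
Op 2: route key 60: smallest pos >= 60 is 76 -> NA
Op 3: route key 20: smallest pos >= 20 is 76 -> NA
Op 4: route key 80: none >= 80, wrap to smallest pos 76 -> NA
Op 5: add NB@94 -> ring=[76:NA,94:NB]
Op 6: route key 55: smallest pos >= 55 is 76 -> NA
Op 7: remove NB -> ring=[76:NA]
Op 8: route key 27: smallest pos >= 27 is 76 -> NA
Final route key 45: smallest pos >= 45 is 76 -> NA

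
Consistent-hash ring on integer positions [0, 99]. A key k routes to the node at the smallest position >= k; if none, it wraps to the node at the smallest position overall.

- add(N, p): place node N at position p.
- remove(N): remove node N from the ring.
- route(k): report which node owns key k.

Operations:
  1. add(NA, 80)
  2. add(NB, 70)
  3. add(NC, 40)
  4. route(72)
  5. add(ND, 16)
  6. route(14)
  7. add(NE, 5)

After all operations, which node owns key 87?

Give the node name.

Op 1: add NA@80 -> ring=[80:NA]
Op 2: add NB@70 -> ring=[70:NB,80:NA]
Op 3: add NC@40 -> ring=[40:NC,70:NB,80:NA]
Op 4: route key 72: smallest pos >= 72 is 80 -> NA
Op 5: add ND@16 -> ring=[16:ND,40:NC,70:NB,80:NA]
Op 6: route key 14: smallest pos >= 14 is 16 -> ND
Op 7: add NE@5 -> ring=[5:NE,16:ND,40:NC,70:NB,80:NA]
Final route key 87: none >= 87, wrap to smallest pos 5 -> NE

Answer: NE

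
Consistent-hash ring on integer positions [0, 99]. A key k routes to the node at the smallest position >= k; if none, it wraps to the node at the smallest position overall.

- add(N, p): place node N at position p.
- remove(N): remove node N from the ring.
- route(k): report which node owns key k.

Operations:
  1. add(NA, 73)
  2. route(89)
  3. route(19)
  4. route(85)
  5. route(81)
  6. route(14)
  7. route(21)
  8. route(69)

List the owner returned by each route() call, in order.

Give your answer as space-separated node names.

Op 1: add NA@73 -> ring=[73:NA]
Op 2: route key 89: none >= 89, wrap to smallest pos 73 -> NA
Op 3: route key 19: smallest pos >= 19 is 73 -> NA
Op 4: route key 85: none >= 85, wrap to smallest pos 73 -> NA
Op 5: route key 81: none >= 81, wrap to smallest pos 73 -> NA
Op 6: route key 14: smallest pos >= 14 is 73 -> NA
Op 7: route key 21: smallest pos >= 21 is 73 -> NA
Op 8: route key 69: smallest pos >= 69 is 73 -> NA

Answer: NA NA NA NA NA NA NA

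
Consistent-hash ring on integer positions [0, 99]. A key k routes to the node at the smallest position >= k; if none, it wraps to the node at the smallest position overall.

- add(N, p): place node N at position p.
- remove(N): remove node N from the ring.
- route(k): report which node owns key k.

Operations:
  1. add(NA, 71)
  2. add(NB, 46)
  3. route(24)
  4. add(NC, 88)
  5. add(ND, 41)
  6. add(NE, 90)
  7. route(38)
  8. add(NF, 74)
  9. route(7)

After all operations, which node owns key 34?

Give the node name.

Answer: ND

Derivation:
Op 1: add NA@71 -> ring=[71:NA]
Op 2: add NB@46 -> ring=[46:NB,71:NA]
Op 3: route key 24: smallest pos >= 24 is 46 -> NB
Op 4: add NC@88 -> ring=[46:NB,71:NA,88:NC]
Op 5: add ND@41 -> ring=[41:ND,46:NB,71:NA,88:NC]
Op 6: add NE@90 -> ring=[41:ND,46:NB,71:NA,88:NC,90:NE]
Op 7: route key 38: smallest pos >= 38 is 41 -> ND
Op 8: add NF@74 -> ring=[41:ND,46:NB,71:NA,74:NF,88:NC,90:NE]
Op 9: route key 7: smallest pos >= 7 is 41 -> ND
Final route key 34: smallest pos >= 34 is 41 -> ND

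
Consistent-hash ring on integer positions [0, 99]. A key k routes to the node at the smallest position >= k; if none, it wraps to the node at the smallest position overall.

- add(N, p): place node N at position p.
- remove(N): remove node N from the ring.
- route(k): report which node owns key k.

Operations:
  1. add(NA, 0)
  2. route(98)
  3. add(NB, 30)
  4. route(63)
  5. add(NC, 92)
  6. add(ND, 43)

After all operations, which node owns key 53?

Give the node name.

Op 1: add NA@0 -> ring=[0:NA]
Op 2: route key 98: none >= 98, wrap to smallest pos 0 -> NA
Op 3: add NB@30 -> ring=[0:NA,30:NB]
Op 4: route key 63: none >= 63, wrap to smallest pos 0 -> NA
Op 5: add NC@92 -> ring=[0:NA,30:NB,92:NC]
Op 6: add ND@43 -> ring=[0:NA,30:NB,43:ND,92:NC]
Final route key 53: smallest pos >= 53 is 92 -> NC

Answer: NC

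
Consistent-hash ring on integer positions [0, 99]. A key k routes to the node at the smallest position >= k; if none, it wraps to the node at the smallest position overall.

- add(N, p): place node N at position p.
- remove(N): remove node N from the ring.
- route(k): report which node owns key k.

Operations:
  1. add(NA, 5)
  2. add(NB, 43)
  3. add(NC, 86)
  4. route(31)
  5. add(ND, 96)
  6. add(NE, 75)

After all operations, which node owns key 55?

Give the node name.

Answer: NE

Derivation:
Op 1: add NA@5 -> ring=[5:NA]
Op 2: add NB@43 -> ring=[5:NA,43:NB]
Op 3: add NC@86 -> ring=[5:NA,43:NB,86:NC]
Op 4: route key 31: smallest pos >= 31 is 43 -> NB
Op 5: add ND@96 -> ring=[5:NA,43:NB,86:NC,96:ND]
Op 6: add NE@75 -> ring=[5:NA,43:NB,75:NE,86:NC,96:ND]
Final route key 55: smallest pos >= 55 is 75 -> NE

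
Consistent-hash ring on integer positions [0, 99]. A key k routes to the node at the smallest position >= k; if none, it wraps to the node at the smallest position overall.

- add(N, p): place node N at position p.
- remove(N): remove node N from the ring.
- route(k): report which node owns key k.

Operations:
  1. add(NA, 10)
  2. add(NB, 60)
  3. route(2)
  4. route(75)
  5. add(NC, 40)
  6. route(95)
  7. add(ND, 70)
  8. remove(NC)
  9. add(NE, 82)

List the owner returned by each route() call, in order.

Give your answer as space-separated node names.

Op 1: add NA@10 -> ring=[10:NA]
Op 2: add NB@60 -> ring=[10:NA,60:NB]
Op 3: route key 2: smallest pos >= 2 is 10 -> NA
Op 4: route key 75: none >= 75, wrap to smallest pos 10 -> NA
Op 5: add NC@40 -> ring=[10:NA,40:NC,60:NB]
Op 6: route key 95: none >= 95, wrap to smallest pos 10 -> NA
Op 7: add ND@70 -> ring=[10:NA,40:NC,60:NB,70:ND]
Op 8: remove NC -> ring=[10:NA,60:NB,70:ND]
Op 9: add NE@82 -> ring=[10:NA,60:NB,70:ND,82:NE]

Answer: NA NA NA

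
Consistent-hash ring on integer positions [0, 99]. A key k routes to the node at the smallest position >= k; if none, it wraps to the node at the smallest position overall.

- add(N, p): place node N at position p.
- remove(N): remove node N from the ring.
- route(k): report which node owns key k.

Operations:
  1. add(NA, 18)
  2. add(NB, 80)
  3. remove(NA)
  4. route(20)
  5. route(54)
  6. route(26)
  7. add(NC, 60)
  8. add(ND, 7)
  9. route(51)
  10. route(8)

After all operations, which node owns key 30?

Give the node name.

Op 1: add NA@18 -> ring=[18:NA]
Op 2: add NB@80 -> ring=[18:NA,80:NB]
Op 3: remove NA -> ring=[80:NB]
Op 4: route key 20: smallest pos >= 20 is 80 -> NB
Op 5: route key 54: smallest pos >= 54 is 80 -> NB
Op 6: route key 26: smallest pos >= 26 is 80 -> NB
Op 7: add NC@60 -> ring=[60:NC,80:NB]
Op 8: add ND@7 -> ring=[7:ND,60:NC,80:NB]
Op 9: route key 51: smallest pos >= 51 is 60 -> NC
Op 10: route key 8: smallest pos >= 8 is 60 -> NC
Final route key 30: smallest pos >= 30 is 60 -> NC

Answer: NC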